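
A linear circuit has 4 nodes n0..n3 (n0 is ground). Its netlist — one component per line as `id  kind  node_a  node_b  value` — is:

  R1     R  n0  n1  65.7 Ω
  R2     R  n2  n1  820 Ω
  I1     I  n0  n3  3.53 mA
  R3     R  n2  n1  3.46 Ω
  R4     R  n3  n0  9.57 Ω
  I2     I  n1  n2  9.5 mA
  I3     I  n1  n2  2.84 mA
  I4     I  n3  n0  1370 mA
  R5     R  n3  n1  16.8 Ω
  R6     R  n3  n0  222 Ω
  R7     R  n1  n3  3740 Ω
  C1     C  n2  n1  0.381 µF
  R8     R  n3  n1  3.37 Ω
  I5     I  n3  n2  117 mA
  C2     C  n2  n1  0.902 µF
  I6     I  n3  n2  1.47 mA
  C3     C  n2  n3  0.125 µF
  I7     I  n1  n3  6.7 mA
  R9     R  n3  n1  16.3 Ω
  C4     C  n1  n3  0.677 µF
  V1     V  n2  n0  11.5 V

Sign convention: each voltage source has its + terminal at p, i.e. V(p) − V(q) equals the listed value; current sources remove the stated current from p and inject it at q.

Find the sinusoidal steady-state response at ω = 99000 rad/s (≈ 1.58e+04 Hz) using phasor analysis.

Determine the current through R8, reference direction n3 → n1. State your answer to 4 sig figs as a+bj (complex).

-1.180+0.1024j A

Apply KCL at each of the 3 non-ground nodes and solve the resulting linear system.
Node n1: branches {R1, R2, R3, I2, I3, R5, R7, C1, R8, C2, I7, R9, C4} → V_1 = 6.115+1.839j
Node n2: branches {R2, R3, I2, I3, C1, I5, C2, I6, C3, V1} → V_2 = 11.50+0.000j
Node n3: branches {I1, R4, I4, R5, R6, R7, R8, I5, I6, C3, I7, R9, C4} → V_3 = 2.139+2.184j
Source currents: i(V1)=-1.693-0.2661j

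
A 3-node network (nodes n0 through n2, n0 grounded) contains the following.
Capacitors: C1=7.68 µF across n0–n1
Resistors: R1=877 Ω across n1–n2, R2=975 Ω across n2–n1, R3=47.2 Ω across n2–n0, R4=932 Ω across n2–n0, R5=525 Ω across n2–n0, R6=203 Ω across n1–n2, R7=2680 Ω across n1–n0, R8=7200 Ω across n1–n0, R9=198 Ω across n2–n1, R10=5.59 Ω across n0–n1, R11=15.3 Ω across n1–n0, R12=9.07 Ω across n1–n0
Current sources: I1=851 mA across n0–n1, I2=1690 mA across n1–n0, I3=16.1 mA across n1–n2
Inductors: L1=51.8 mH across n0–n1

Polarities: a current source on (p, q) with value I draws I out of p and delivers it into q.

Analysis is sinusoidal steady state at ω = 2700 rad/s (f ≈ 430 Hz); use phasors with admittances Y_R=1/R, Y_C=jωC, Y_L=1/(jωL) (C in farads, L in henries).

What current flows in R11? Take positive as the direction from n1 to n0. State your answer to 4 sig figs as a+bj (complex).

-0.1527+0.005715j A

Apply KCL at each of the 2 non-ground nodes and solve the resulting linear system.
Node n1: branches {C1, R1, R2, I1, L1, R6, R7, I2, R8, R9, R10, R11, R12, I3} → V_1 = -2.337+0.08744j
Node n2: branches {R1, R2, R3, R4, R5, R6, R9, I3} → V_2 = -0.3381+0.02924j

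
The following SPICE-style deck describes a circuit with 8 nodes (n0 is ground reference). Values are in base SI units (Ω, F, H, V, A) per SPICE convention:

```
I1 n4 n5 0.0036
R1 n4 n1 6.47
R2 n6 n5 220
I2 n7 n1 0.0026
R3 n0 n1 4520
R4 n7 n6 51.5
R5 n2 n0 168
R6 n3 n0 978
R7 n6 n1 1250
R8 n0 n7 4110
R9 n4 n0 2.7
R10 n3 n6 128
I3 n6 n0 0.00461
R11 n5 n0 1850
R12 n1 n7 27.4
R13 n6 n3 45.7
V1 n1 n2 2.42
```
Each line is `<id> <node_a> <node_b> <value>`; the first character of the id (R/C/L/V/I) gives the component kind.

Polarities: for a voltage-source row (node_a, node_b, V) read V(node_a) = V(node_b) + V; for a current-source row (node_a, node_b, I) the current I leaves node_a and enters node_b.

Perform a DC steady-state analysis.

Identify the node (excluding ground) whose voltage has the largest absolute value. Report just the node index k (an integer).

2

Apply KCL at each of the 7 non-ground nodes and solve the resulting linear system.
Node n1: branches {R1, I2, R3, R7, R12, V1} → V_1 = 0.1045
Node n2: branches {R5, V1} → V_2 = -2.316
Node n3: branches {R6, R10, R13} → V_3 = -0.05742
Node n4: branches {I1, R1, R9} → V_4 = 0.02391
Node n5: branches {I1, R2, R11} → V_5 = 0.6547
Node n6: branches {R2, R4, R7, R10, I3, R13} → V_6 = -0.05940
Node n7: branches {I2, R4, R8, R12} → V_7 = 0.001068
Source currents: i(V1)=-0.01378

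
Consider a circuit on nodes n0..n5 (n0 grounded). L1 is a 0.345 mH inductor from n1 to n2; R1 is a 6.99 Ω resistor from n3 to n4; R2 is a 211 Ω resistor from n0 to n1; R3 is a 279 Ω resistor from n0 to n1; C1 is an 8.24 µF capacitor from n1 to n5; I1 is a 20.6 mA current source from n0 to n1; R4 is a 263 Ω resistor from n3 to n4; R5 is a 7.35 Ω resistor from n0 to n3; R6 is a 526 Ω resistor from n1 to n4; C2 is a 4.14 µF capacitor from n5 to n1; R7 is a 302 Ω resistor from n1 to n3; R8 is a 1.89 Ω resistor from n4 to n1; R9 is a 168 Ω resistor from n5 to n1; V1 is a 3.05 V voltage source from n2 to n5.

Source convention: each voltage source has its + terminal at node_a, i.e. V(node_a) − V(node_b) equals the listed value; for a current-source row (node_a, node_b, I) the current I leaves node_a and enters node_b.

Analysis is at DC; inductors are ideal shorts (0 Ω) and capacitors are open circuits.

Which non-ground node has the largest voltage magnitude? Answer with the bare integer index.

5

Element admittances at DC:
  L1: short n1↔n2 (DC inductor)
  Y(R1) = 0.1431 S between n3,n4
  Y(R2) = 0.004739 S between n0,n1
  Y(R3) = 0.003584 S between n0,n1
  Y(C1) = 0.000 S between n1,n5
  I1: injects 0.0206 A into n1 (from n0)
  Y(R4) = 0.003802 S between n3,n4
  Y(R5) = 0.1361 S between n0,n3
  Y(R6) = 0.001901 S between n1,n4
  Y(C2) = 0.000 S between n5,n1
  Y(R7) = 0.003311 S between n1,n3
  Y(R8) = 0.5291 S between n4,n1
  Y(R9) = 0.005952 S between n5,n1
  V1: constraint V(n2)−V(n5) = 3.05
Assemble and solve the 7×7 MNA system:
  V(n1)=0.2876  V(n2)=0.2876  V(n3)=0.1338  V(n4)=0.2543  V(n5)=-2.762
  i(L1)=-0.01815  i(V1)=-0.01815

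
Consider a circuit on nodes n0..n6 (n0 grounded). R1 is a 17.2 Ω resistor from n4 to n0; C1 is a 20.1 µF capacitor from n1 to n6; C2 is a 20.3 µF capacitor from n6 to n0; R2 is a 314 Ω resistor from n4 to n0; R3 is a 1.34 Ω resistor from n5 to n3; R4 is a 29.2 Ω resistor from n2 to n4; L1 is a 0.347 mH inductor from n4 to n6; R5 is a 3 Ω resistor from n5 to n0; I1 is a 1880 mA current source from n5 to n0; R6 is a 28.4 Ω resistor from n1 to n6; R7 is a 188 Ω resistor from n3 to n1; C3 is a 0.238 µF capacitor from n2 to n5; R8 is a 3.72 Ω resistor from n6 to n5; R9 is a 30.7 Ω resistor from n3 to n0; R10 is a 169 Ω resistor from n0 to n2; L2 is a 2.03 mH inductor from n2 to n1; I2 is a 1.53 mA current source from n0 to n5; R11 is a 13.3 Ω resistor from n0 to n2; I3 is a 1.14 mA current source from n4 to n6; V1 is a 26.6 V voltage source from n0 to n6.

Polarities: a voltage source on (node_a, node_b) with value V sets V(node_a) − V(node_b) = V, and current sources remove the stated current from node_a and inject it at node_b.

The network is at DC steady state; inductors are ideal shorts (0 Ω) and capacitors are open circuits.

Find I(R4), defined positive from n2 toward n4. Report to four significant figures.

Apply KCL at each of the 6 non-ground nodes and solve the resulting linear system.
Node n1: branches {C1, R6, R7, L2} → V_1 = -12.32
Node n2: branches {R4, C3, R10, L2, R11} → V_2 = -12.32
Node n3: branches {R3, R7, R9} → V_3 = -13.64
Node n4: branches {R1, R2, R4, L1, I3} → V_4 = -26.60
Node n5: branches {R3, R5, I1, C3, R8, I2} → V_5 = -14.25
Node n6: branches {C1, C2, L1, R6, R8, I3, V1} → V_6 = -26.60
Source currents: i(L1)=2.119, i(L2)=0.5099, i(V1)=-5.944

0.4891 A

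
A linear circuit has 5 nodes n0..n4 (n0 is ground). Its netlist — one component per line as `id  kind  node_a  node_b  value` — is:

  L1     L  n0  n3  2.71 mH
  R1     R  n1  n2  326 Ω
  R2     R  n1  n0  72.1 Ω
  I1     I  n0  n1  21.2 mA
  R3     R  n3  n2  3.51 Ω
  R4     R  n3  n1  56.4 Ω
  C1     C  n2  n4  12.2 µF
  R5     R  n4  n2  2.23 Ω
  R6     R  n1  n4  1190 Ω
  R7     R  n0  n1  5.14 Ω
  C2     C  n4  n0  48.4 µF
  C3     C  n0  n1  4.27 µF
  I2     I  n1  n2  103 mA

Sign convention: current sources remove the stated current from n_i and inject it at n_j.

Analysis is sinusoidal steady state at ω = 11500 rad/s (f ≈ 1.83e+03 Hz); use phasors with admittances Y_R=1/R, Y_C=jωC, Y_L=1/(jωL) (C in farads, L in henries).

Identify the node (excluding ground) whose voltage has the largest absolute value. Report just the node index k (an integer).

Apply KCL at each of the 4 non-ground nodes and solve the resulting linear system.
Node n1: branches {R1, R2, I1, R4, R6, R7, C3, I2} → V_1 = -0.3249+0.05242j
Node n2: branches {R1, R3, C1, R5, I2} → V_2 = 0.2265-0.2126j
Node n3: branches {L1, R3, R4} → V_3 = 0.2127-0.1745j
Node n4: branches {C1, R5, R6, C2} → V_4 = 0.02129-0.1744j

1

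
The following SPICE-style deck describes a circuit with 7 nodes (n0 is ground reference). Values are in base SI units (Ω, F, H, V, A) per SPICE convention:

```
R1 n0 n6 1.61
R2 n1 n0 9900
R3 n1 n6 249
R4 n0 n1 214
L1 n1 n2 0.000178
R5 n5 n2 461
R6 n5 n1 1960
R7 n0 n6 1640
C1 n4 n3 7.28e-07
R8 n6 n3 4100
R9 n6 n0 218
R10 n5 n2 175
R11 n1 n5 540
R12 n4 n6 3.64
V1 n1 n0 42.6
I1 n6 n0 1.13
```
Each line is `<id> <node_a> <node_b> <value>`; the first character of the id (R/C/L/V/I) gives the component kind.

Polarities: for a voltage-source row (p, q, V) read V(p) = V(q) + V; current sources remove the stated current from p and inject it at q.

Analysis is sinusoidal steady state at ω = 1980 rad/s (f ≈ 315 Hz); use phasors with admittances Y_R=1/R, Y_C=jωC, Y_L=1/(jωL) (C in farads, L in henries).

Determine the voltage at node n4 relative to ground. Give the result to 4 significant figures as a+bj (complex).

-1.521+0.000j V

Apply KCL at each of the 6 non-ground nodes and solve the resulting linear system.
Node n1: branches {R2, R3, R4, L1, R6, R11, V1} → V_1 = 42.60+0.000j
Node n2: branches {L1, R5, R10} → V_2 = 42.60+0.000j
Node n3: branches {C1, R8} → V_3 = -1.521+0.000j
Node n4: branches {C1, R12} → V_4 = -1.521+0.000j
Node n5: branches {R5, R6, R10, R11} → V_5 = 42.60+0.000j
Node n6: branches {R1, R3, R7, R8, R9, R12, I1} → V_6 = -1.521+0.000j
Source currents: i(V1)=-0.3806+0.000j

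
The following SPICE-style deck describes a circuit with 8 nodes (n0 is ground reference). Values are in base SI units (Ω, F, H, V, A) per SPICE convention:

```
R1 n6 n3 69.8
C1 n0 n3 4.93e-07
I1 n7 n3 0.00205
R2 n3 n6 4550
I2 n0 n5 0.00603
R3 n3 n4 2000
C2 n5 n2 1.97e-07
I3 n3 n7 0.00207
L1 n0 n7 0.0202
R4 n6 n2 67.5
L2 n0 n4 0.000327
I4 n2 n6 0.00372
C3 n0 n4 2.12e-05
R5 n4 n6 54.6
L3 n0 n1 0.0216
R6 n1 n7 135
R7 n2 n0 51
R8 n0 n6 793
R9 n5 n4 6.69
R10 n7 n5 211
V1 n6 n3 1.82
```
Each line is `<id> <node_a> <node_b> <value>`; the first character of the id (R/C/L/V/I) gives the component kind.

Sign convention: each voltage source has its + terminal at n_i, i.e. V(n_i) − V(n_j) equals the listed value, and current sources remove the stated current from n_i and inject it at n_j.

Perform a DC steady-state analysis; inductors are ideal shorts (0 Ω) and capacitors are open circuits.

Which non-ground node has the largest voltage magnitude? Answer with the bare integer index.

Element admittances at DC:
  Y(R1) = 0.01433 S between n6,n3
  Y(C1) = 0.000 S between n0,n3
  I1: injects 0.00205 A into n3 (from n7)
  Y(R2) = 0.0002198 S between n3,n6
  I2: injects 0.00603 A into n5 (from n0)
  Y(R3) = 0.0005000 S between n3,n4
  Y(C2) = 0.000 S between n5,n2
  I3: injects 0.00207 A into n7 (from n3)
  L1: short n0↔n7 (DC inductor)
  Y(R4) = 0.01481 S between n6,n2
  L2: short n0↔n4 (DC inductor)
  I4: injects 0.00372 A into n6 (from n2)
  Y(C3) = 0.000 S between n0,n4
  Y(R5) = 0.01832 S between n4,n6
  L3: short n0↔n1 (DC inductor)
  Y(R6) = 0.007407 S between n1,n7
  Y(R7) = 0.01961 S between n2,n0
  Y(R8) = 0.001261 S between n0,n6
  Y(R9) = 0.1495 S between n5,n4
  Y(R10) = 0.004739 S between n7,n5
  V1: constraint V(n6)−V(n3) = 1.82
Assemble and solve the 11×11 MNA system:
  V(n1)=0.000  V(n2)=-0.06265  V(n3)=-1.714  V(n4)=0.000  V(n5)=0.03910  V(n6)=0.1055  V(n7)=0.000
  i(L1)=-0.0002053  i(L2)=-0.006920  i(L3)=0.000  i(V1)=-0.02731

3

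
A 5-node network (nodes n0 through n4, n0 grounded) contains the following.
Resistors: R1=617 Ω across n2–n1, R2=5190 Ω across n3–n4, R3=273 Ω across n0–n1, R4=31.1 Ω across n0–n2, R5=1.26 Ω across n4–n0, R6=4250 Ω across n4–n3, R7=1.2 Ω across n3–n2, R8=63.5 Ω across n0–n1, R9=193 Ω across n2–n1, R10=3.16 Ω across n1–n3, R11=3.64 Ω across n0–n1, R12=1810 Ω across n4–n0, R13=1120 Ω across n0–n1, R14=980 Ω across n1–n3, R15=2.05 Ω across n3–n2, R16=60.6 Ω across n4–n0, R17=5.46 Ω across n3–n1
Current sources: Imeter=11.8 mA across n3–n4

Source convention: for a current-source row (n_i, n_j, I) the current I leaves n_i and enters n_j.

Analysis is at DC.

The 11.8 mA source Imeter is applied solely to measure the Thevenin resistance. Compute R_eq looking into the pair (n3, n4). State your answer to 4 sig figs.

MNA unknowns: 4 node voltages V₁..V_4
R1: Y=0.001621 on G[2,1]
R2: Y=0.0001927 on G[3,4]
R3: Y=0.003663 on G[0,1]
R4: Y=0.03215 on G[0,2]
R5: Y=0.7937 on G[4,0]
R6: Y=0.0002353 on G[4,3]
R7: Y=0.8333 on G[3,2]
R8: Y=0.01575 on G[0,1]
R9: Y=0.005181 on G[2,1]
R10: Y=0.3165 on G[1,3]
R11: Y=0.2747 on G[0,1]
R12: Y=0.0005525 on G[4,0]
R13: Y=0.0008929 on G[0,1]
R14: Y=0.001020 on G[1,3]
R15: Y=0.4878 on G[3,2]
R16: Y=0.01650 on G[4,0]
R17: Y=0.1832 on G[3,1]
Imeter: z[3]−=0.0118, z[4]+=0.0118
solve → V1=-0.03416, V2=-0.05266, V3=-0.05404, V4=0.01452

R_eq = 5.810 Ω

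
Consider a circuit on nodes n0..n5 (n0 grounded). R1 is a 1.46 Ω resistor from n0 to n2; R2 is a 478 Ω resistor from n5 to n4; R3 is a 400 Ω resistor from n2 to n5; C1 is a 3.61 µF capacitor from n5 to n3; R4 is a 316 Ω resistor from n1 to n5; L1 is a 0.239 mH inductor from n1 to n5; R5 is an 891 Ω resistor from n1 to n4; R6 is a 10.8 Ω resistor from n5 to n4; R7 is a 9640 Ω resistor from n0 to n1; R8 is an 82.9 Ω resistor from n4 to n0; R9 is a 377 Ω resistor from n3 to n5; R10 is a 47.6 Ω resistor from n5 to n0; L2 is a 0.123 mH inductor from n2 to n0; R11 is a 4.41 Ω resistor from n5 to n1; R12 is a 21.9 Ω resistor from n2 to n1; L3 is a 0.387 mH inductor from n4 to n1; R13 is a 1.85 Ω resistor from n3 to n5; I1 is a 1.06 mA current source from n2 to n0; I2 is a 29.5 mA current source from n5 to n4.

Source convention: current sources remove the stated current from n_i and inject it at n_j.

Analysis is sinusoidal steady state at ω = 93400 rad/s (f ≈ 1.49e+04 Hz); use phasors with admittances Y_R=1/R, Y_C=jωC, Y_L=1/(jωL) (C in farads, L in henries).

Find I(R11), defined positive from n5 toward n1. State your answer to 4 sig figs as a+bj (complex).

Apply KCL at each of the 5 non-ground nodes and solve the resulting linear system.
Node n1: branches {R4, L1, R5, R7, R11, R12, L3} → V_1 = -0.03136-0.01901j
Node n2: branches {R1, R3, L2, R12, I1} → V_2 = -0.003389-0.001581j
Node n3: branches {C1, R9, R13} → V_3 = -0.05194+0.001756j
Node n4: branches {R2, R5, R6, R8, L3, I2} → V_4 = 0.2067+0.06240j
Node n5: branches {R2, R3, C1, R4, L1, R6, R9, R10, R11, R13, I2} → V_5 = -0.05194+0.001756j

-0.004665+0.004709j A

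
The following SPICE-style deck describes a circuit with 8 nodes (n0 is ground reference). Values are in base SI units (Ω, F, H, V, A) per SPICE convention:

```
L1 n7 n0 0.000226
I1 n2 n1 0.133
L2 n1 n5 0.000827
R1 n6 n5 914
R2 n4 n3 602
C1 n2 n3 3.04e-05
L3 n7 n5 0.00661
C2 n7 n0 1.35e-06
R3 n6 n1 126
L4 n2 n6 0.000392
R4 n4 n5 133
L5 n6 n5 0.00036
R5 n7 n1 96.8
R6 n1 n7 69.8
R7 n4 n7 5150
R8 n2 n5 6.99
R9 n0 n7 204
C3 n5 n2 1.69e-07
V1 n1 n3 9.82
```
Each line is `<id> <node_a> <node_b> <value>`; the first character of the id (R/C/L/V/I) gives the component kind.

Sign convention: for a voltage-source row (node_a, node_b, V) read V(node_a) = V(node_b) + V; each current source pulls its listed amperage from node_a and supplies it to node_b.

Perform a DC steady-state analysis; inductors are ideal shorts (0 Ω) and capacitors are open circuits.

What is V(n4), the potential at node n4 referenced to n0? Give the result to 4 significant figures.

-1.740 V

Apply KCL at each of the 7 non-ground nodes and solve the resulting linear system.
Node n1: branches {I1, L2, R3, R5, R6, V1} → V_1 = 0.000
Node n2: branches {I1, C1, L4, R8, C3} → V_2 = 0.000
Node n3: branches {R2, C1, V1} → V_3 = -9.820
Node n4: branches {R2, R4, R7} → V_4 = -1.740
Node n5: branches {L2, R1, L3, R4, L5, R8, C3} → V_5 = 0.000
Node n6: branches {R1, R3, L4, L5} → V_6 = 0.000
Node n7: branches {L1, L3, C2, R5, R6, R7, R9} → V_7 = 0.000
Source currents: i(L1)=0.000, i(L2)=0.1464, i(L3)=-0.0003379, i(L4)=-0.1330, i(L5)=-0.1330, i(V1)=-0.01342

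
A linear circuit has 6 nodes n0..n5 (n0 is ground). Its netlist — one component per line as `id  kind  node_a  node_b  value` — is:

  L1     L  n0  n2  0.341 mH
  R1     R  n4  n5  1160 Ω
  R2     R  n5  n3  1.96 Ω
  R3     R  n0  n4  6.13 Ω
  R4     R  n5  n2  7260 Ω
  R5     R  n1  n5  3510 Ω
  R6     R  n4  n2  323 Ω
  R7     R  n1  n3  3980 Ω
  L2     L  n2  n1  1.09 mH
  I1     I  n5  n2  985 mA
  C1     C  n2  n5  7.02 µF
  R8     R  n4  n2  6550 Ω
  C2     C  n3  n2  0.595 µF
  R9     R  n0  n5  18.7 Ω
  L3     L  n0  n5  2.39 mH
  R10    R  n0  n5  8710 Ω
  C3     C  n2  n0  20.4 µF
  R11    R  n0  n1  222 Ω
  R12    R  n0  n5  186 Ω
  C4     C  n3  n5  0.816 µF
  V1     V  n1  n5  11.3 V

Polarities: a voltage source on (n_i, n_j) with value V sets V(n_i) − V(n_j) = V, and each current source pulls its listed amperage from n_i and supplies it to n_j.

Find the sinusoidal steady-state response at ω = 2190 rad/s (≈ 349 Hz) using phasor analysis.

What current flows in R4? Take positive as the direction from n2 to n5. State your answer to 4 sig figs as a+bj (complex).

0.001156+0.0001493j A

MNA unknowns: 5 node voltages V₁..V_5 plus 1 source current (V1)
L1: Y=0.000-1.339j on G[0,2]
R1: Y=0.0008621+0.000j on G[4,5]
R2: Y=0.5102+0.000j on G[5,3]
R3: Y=0.1631+0.000j on G[0,4]
R4: Y=0.0001377+0.000j on G[5,2]
R5: Y=0.0002849+0.000j on G[1,5]
R6: Y=0.003096+0.000j on G[4,2]
R7: Y=0.0002513+0.000j on G[1,3]
L2: Y=0.000-0.4189j on G[2,1]
I1: z[5]−=0.985, z[2]+=0.985
C1: Y=0.000+0.01537j on G[2,5]
R8: Y=0.0001527+0.000j on G[4,2]
C2: Y=0.000+0.001303j on G[3,2]
R9: Y=0.05348+0.000j on G[0,5]
L3: Y=0.000-0.1911j on G[0,5]
R10: Y=0.0001148+0.000j on G[0,5]
C3: Y=0.000+0.04468j on G[2,0]
R11: Y=0.004505+0.000j on G[0,1]
R12: Y=0.005376+0.000j on G[0,5]
C4: Y=0.000+0.001787j on G[3,5]
V1: row V1−V5=11.3, i_V1 at 1,5
solve → V1=3.962-0.6632j, V2=1.051+0.4206j, V3=-7.335-0.6418j, V4=-0.01741+0.004752j, V5=-7.338-0.6632j
aux → i_V1=0.4301+1.222j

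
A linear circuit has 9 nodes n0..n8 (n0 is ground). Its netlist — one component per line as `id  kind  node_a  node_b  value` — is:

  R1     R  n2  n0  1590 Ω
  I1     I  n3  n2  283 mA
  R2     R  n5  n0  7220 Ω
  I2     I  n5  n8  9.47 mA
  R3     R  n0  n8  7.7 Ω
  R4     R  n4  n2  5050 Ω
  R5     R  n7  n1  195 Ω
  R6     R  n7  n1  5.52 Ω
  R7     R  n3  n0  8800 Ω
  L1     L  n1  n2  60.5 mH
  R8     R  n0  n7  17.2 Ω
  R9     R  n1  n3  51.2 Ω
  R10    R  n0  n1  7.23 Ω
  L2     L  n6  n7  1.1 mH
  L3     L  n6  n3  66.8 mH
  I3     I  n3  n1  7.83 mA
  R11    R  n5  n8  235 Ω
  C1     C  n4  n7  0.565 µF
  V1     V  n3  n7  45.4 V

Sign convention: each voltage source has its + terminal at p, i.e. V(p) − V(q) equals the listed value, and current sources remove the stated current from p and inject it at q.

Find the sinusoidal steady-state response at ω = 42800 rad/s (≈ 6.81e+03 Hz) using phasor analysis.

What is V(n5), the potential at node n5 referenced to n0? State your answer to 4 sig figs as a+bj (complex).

-2.153+0.000j V

Apply KCL at each of the 8 non-ground nodes and solve the resulting linear system.
Node n1: branches {R5, R6, L1, R9, R10, I3} → V_1 = 0.3644-0.4773j
Node n2: branches {R1, I1, R4, L1} → V_2 = 280.5+130.2j
Node n3: branches {I1, R7, R9, L3, I3, V1} → V_3 = 41.42-0.2724j
Node n4: branches {R4, C1} → V_4 = -2.895-2.593j
Node n5: branches {R2, I2, R11} → V_5 = -2.153+0.000j
Node n6: branches {L2, L3} → V_6 = -3.247-0.2724j
Node n7: branches {R5, R6, R8, L2, C1, V1} → V_7 = -3.982-0.2724j
Node n8: branches {I2, R3, R11} → V_8 = 0.002296+0.000j
Source currents: i(V1)=-1.097+0.01165j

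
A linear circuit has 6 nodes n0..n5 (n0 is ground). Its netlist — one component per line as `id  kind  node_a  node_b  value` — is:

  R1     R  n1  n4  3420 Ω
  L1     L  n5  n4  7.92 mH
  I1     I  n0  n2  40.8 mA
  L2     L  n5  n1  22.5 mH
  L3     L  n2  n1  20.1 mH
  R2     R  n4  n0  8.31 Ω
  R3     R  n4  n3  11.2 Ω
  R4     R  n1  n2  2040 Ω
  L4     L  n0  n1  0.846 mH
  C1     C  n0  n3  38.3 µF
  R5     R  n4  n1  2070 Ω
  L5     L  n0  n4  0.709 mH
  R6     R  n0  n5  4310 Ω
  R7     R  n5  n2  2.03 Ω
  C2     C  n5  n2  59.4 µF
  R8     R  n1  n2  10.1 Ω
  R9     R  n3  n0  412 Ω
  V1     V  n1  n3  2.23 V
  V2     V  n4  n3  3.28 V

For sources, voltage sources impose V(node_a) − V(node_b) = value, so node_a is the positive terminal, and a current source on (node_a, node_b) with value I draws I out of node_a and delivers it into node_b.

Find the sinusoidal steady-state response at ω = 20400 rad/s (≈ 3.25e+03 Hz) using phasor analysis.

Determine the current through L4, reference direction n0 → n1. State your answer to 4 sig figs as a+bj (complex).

-0.03605+0.1540j A

MNA unknowns: 5 node voltages V₁..V_5 plus 2 source currents (V1, V2)
R1: Y=0.0002924+0.000j on G[1,4]
L1: Y=0.000-0.006189j on G[5,4]
I1: z[0]−=0.0408, z[2]+=0.0408
L2: Y=0.000-0.002179j on G[5,1]
L3: Y=0.000-0.002439j on G[2,1]
R2: Y=0.1203+0.000j on G[4,0]
R3: Y=0.08929+0.000j on G[4,3]
R4: Y=0.0004902+0.000j on G[1,2]
L4: Y=0.000-0.05794j on G[0,1]
C1: Y=0.000+0.7813j on G[0,3]
R5: Y=0.0004831+0.000j on G[4,1]
L5: Y=0.000-0.06914j on G[0,4]
R6: Y=0.0002320+0.000j on G[0,5]
R7: Y=0.4926+0.000j on G[5,2]
C2: Y=0.000+1.212j on G[5,2]
R8: Y=0.09901+0.000j on G[1,2]
R9: Y=0.002427+0.000j on G[3,0]
V1: row V1−V3=2.23, i_V1 at 1,3
V2: row V4−V3=3.28, i_V2 at 4,3
solve → V1=2.657+0.6222j, V2=3.063+0.5993j, V3=0.4272+0.6222j, V4=3.707+0.6222j, V5=3.060+0.5987j
aux → i_V1=0.004998+0.1498j, i_V2=-0.7829+0.1854j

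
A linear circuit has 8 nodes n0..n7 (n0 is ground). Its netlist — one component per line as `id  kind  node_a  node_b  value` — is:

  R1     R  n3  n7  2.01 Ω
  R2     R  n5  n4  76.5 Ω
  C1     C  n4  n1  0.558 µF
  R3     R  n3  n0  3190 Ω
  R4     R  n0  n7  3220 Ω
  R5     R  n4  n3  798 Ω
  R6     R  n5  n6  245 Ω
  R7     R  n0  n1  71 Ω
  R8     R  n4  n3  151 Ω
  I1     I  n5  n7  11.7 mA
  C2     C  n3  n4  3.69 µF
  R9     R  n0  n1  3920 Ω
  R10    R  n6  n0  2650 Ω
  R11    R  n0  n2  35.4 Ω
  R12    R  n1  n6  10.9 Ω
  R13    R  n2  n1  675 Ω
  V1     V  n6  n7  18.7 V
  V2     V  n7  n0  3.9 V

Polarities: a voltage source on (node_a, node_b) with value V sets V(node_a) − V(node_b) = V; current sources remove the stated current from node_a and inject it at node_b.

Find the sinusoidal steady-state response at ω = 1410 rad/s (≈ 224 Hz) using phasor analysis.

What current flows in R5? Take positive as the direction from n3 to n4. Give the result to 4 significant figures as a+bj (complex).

-0.004893+0.001301j A

MNA unknowns: 7 node voltages V₁..V_7 plus 2 source currents (V1, V2)
R1: Y=0.4975+0.000j on G[3,7]
R2: Y=0.01307+0.000j on G[5,4]
C1: Y=0.000+0.0007868j on G[4,1]
R3: Y=0.0003135+0.000j on G[3,0]
R4: Y=0.0003106+0.000j on G[0,7]
R5: Y=0.001253+0.000j on G[4,3]
R6: Y=0.004082+0.000j on G[5,6]
R7: Y=0.01408+0.000j on G[0,1]
R8: Y=0.006623+0.000j on G[4,3]
I1: z[5]−=0.0117, z[7]+=0.0117
C2: Y=0.000+0.005203j on G[3,4]
R9: Y=0.0002551+0.000j on G[0,1]
R10: Y=0.0003774+0.000j on G[6,0]
R11: Y=0.02825+0.000j on G[0,2]
R12: Y=0.09174+0.000j on G[1,6]
R13: Y=0.001481+0.000j on G[2,1]
V1: row V6−V7=18.7, i_V1 at 6,7
V2: row V7−V0=3.9, i_V2 at 7,0
solve → V1=19.30-0.08360j, V2=0.9615-0.004166j, V3=3.970+0.02438j, V4=7.875-1.014j, V5=10.70-0.7726j, V6=22.60+0.000j, V7=3.900+0.000j
aux → i_V1=-0.3602-0.01082j, i_V2=-0.3148+0.001309j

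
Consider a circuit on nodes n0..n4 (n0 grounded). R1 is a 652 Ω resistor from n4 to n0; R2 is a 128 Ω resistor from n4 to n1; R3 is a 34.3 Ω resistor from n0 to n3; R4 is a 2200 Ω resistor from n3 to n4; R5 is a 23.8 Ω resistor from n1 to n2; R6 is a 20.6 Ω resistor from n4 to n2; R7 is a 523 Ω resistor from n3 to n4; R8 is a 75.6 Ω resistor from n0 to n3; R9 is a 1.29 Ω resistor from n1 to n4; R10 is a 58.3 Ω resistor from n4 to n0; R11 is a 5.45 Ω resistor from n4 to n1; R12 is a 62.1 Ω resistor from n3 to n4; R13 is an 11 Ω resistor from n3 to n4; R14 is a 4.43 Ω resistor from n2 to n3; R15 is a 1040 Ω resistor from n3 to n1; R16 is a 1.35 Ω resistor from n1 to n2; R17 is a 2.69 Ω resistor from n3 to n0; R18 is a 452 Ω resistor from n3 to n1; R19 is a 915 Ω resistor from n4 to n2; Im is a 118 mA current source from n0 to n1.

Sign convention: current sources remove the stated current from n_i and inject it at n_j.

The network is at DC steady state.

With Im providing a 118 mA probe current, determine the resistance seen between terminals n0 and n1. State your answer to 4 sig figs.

R_eq = 5.489 Ω

Element admittances at DC:
  Y(R1) = 0.001534 S between n4,n0
  Y(R2) = 0.007812 S between n4,n1
  Y(R3) = 0.02915 S between n0,n3
  Y(R4) = 0.0004545 S between n3,n4
  Y(R5) = 0.04202 S between n1,n2
  Y(R6) = 0.04854 S between n4,n2
  Y(R7) = 0.001912 S between n3,n4
  Y(R8) = 0.01323 S between n0,n3
  Y(R9) = 0.7752 S between n1,n4
  Y(R10) = 0.01715 S between n4,n0
  Y(R11) = 0.1835 S between n4,n1
  Y(R12) = 0.01610 S between n3,n4
  Y(R13) = 0.09091 S between n3,n4
  Y(R14) = 0.2257 S between n2,n3
  Y(R15) = 0.0009615 S between n3,n1
  Y(R16) = 0.7407 S between n1,n2
  Y(R17) = 0.3717 S between n3,n0
  Y(R18) = 0.002212 S between n3,n1
  Y(R19) = 0.001093 S between n4,n2
  Im: injects 0.118 A into n1 (from n0)
Assemble and solve the 4×4 MNA system:
  V(n1)=0.6477  V(n2)=0.5621  V(n3)=0.2580  V(n4)=0.5961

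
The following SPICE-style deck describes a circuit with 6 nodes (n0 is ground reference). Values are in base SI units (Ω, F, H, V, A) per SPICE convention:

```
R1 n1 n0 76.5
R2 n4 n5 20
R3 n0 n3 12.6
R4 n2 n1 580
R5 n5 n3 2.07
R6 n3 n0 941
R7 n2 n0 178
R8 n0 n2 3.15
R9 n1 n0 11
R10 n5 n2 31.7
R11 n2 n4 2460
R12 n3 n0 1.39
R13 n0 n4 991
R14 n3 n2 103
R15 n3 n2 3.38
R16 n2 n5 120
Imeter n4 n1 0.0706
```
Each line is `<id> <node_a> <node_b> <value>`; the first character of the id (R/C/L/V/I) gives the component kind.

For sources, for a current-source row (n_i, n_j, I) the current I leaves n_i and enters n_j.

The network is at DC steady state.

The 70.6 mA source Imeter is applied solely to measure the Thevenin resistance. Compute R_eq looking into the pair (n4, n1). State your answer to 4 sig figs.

MNA unknowns: 5 node voltages V₁..V_5
R1: Y=0.01307 on G[1,0]
R2: Y=0.05000 on G[4,5]
R3: Y=0.07937 on G[0,3]
R4: Y=0.001724 on G[2,1]
R5: Y=0.4831 on G[5,3]
R6: Y=0.001063 on G[3,0]
R7: Y=0.005618 on G[2,0]
R8: Y=0.3175 on G[0,2]
R9: Y=0.09091 on G[1,0]
R10: Y=0.03155 on G[5,2]
R11: Y=0.0004065 on G[2,4]
R12: Y=0.7194 on G[3,0]
R13: Y=0.001009 on G[0,4]
R14: Y=0.009709 on G[3,2]
R15: Y=0.2959 on G[3,2]
R16: Y=0.008333 on G[2,5]
Imeter: z[4]−=0.0706, z[1]+=0.0706
solve → V1=0.6672, V2=-0.04185, V3=-0.06786, V4=-1.565, V5=-0.1967

R_eq = 31.61 Ω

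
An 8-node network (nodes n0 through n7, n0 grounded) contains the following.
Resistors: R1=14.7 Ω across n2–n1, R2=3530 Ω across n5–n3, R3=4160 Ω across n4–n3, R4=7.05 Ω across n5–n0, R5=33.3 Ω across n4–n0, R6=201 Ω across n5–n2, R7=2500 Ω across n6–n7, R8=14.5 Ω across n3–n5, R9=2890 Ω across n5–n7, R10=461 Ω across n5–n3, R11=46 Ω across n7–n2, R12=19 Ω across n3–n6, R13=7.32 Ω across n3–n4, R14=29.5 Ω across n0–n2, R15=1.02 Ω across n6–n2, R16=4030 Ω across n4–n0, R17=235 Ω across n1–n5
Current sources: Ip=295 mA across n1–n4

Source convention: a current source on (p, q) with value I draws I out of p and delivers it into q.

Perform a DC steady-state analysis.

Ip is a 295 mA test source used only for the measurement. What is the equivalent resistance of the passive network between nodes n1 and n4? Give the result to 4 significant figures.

MNA unknowns: 7 node voltages V₁..V_7
R1: Y=0.06803 on G[2,1]
R2: Y=0.0002833 on G[5,3]
R3: Y=0.0002404 on G[4,3]
R4: Y=0.1418 on G[5,0]
R5: Y=0.03003 on G[4,0]
R6: Y=0.004975 on G[5,2]
R7: Y=0.0004000 on G[6,7]
R8: Y=0.06897 on G[3,5]
R9: Y=0.0003460 on G[5,7]
R10: Y=0.002169 on G[5,3]
R11: Y=0.02174 on G[7,2]
R12: Y=0.05263 on G[3,6]
R13: Y=0.1366 on G[3,4]
R14: Y=0.03390 on G[0,2]
R15: Y=0.9804 on G[6,2]
R16: Y=0.0002481 on G[4,0]
R17: Y=0.004255 on G[1,5]
Ip: z[1]−=0.295, z[4]+=0.295
solve → V1=-6.455, V2=-2.527, V3=0.8292, V4=2.444, V5=0.08222, V6=-2.356, V7=-2.484

R_eq = 30.17 Ω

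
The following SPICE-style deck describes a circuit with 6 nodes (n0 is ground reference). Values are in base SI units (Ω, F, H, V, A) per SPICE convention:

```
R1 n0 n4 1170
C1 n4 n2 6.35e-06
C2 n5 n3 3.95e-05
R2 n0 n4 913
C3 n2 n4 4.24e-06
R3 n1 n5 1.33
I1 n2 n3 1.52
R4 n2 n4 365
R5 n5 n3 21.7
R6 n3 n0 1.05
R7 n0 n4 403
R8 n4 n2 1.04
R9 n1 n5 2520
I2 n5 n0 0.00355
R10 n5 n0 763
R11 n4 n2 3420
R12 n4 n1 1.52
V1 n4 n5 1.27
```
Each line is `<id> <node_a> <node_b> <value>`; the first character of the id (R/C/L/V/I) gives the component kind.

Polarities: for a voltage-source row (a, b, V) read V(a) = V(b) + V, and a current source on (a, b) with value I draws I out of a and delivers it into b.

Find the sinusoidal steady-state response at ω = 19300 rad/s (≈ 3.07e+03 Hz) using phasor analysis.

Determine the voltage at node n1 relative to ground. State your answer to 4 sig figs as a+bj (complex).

0.4481+1.985j V

Element admittances at ω=19300 rad/s:
  Y(R1) = 0.0008547+0.000j S between n0,n4
  Y(C1) = 0.000+0.1226j S between n4,n2
  Y(C2) = 0.000+0.7623j S between n5,n3
  Y(R2) = 0.001095+0.000j S between n0,n4
  Y(C3) = 0.000+0.08183j S between n2,n4
  Y(R3) = 0.7519+0.000j S between n1,n5
  I1: injects 1.52 A into n3 (from n2)
  Y(R4) = 0.002740+0.000j S between n2,n4
  Y(R5) = 0.04608+0.000j S between n5,n3
  Y(R6) = 0.9524+0.000j S between n3,n0
  Y(R7) = 0.002481+0.000j S between n0,n4
  Y(R8) = 0.9615+0.000j S between n4,n2
  Y(R9) = 0.0003968+0.000j S between n1,n5
  I2: injects 0.00355 A into n0 (from n5)
  Y(R10) = 0.001311+0.000j S between n5,n0
  Y(R11) = 0.0002924+0.000j S between n4,n2
  Y(R12) = 0.6579+0.000j S between n4,n1
  V1: constraint V(n4)−V(n5) = 1.27
Assemble and solve the 6×6 MNA system:
  V(n1)=0.4481+1.985j  V(n2)=-0.3825+2.304j  V(n3)=-0.008766-0.01197j  V(n4)=1.126+1.985j  V(n5)=-0.1444+1.985j
  i(V1)=-1.971-0.008795j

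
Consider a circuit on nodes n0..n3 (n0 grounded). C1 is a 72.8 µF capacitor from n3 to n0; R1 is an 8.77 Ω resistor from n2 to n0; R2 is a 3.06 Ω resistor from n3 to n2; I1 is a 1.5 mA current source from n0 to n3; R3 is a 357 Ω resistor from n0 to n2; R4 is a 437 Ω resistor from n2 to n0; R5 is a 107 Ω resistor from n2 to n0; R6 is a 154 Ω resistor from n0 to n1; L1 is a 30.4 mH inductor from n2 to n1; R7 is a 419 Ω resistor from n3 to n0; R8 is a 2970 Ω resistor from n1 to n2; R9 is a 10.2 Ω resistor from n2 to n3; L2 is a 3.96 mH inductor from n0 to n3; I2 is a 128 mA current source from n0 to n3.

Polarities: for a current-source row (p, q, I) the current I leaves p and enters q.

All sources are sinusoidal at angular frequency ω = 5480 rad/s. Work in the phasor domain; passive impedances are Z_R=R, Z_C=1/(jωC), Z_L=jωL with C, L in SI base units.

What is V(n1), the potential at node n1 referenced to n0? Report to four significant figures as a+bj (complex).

MNA unknowns: 3 node voltages V₁..V_3
C1: Y=0.000+0.3989j on G[3,0]
R1: Y=0.1140+0.000j on G[2,0]
R2: Y=0.3268+0.000j on G[3,2]
I1: z[0]−=0.0015, z[3]+=0.0015
R3: Y=0.002801+0.000j on G[0,2]
R4: Y=0.002288+0.000j on G[2,0]
R5: Y=0.009346+0.000j on G[2,0]
R6: Y=0.006494+0.000j on G[0,1]
L1: Y=0.000-0.006003j on G[2,1]
R7: Y=0.002387+0.000j on G[3,0]
R8: Y=0.0003367+0.000j on G[1,2]
R9: Y=0.09804+0.000j on G[2,3]
L2: Y=0.000-0.04608j on G[0,3]
I2: z[0]−=0.128, z[3]+=0.128
solve → V1=-0.08623-0.1566j, V2=0.07739-0.2590j, V3=0.09948-0.3397j

-0.08623-0.1566j V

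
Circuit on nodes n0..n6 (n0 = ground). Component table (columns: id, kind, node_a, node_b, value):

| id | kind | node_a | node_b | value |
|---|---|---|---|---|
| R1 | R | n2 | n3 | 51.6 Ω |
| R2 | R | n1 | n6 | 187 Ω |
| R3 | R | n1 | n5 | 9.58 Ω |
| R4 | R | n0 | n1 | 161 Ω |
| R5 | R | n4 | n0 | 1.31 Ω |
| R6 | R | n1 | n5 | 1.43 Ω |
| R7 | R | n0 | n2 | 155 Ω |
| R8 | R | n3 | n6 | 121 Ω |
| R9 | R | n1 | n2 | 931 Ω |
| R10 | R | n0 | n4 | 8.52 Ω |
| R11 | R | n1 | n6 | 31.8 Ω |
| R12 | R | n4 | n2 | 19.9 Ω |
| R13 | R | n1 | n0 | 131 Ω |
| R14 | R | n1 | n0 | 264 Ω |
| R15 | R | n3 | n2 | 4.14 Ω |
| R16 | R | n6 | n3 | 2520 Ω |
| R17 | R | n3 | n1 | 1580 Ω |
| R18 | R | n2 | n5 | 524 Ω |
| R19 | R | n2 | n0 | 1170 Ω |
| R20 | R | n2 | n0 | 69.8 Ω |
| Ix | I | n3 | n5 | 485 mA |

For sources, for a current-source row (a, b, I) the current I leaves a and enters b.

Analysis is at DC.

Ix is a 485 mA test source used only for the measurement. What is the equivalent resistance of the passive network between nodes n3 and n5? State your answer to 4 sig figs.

R_eq = 43.37 Ω

Apply KCL at each of the 6 non-ground nodes and solve the resulting linear system.
Node n1: branches {R2, R3, R4, R6, R9, R11, R13, R14, R17} → V_1 = 15.32
Node n2: branches {R1, R7, R9, R12, R15, R18, R19, R20} → V_2 = -3.904
Node n3: branches {R1, R8, R15, R16, R17, Ix} → V_3 = -5.163
Node n4: branches {R5, R10, R12} → V_4 = -0.2107
Node n5: branches {R3, R6, R18, Ix} → V_5 = 15.87
Node n6: branches {R2, R8, R11, R16} → V_6 = 11.41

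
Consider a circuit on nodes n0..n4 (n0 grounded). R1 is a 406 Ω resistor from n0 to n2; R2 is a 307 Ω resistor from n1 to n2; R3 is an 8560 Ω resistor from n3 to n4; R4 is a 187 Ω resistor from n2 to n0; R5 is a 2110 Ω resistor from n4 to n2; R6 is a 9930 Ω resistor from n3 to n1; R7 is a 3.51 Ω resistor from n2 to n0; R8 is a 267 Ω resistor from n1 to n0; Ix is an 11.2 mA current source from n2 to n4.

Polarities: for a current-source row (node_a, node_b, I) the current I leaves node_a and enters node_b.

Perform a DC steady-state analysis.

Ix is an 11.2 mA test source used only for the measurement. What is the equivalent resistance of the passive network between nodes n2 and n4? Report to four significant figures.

Apply KCL at each of the 4 non-ground nodes and solve the resulting linear system.
Node n1: branches {R2, R6, R8} → V_1 = 0.1617
Node n2: branches {R1, R2, R4, R5, R7, Ix} → V_2 = -0.002069
Node n3: branches {R3, R6} → V_3 = 11.47
Node n4: branches {R3, R5, Ix} → V_4 = 21.23

R_eq = 1895. Ω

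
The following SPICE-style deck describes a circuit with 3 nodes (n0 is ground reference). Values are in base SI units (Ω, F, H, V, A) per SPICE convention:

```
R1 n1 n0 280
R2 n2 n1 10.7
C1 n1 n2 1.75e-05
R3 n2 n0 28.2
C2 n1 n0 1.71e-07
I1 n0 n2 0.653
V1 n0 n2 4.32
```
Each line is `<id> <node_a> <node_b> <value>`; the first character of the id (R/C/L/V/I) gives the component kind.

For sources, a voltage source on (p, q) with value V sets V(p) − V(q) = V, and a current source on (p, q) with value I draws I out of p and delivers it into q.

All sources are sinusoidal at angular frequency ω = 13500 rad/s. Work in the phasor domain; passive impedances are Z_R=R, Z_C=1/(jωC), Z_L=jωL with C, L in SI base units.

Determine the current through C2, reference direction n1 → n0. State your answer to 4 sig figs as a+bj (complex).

9.443e-05-0.009838j A

MNA unknowns: 2 node voltages V₁..V_2 plus 1 source current (V1)
R1: Y=0.003571+0.000j on G[1,0]
R2: Y=0.09346+0.000j on G[2,1]
C1: Y=0.000+0.2362j on G[1,2]
R3: Y=0.03546+0.000j on G[2,0]
C2: Y=0.000+0.002309j on G[1,0]
I1: z[0]−=0.653, z[2]+=0.653
V1: row V0−V2=4.32, i_V1 at 0,2
solve → V1=-4.262-0.04090j, V2=-4.320+0.000j
aux → i_V1=-0.8213-0.009984j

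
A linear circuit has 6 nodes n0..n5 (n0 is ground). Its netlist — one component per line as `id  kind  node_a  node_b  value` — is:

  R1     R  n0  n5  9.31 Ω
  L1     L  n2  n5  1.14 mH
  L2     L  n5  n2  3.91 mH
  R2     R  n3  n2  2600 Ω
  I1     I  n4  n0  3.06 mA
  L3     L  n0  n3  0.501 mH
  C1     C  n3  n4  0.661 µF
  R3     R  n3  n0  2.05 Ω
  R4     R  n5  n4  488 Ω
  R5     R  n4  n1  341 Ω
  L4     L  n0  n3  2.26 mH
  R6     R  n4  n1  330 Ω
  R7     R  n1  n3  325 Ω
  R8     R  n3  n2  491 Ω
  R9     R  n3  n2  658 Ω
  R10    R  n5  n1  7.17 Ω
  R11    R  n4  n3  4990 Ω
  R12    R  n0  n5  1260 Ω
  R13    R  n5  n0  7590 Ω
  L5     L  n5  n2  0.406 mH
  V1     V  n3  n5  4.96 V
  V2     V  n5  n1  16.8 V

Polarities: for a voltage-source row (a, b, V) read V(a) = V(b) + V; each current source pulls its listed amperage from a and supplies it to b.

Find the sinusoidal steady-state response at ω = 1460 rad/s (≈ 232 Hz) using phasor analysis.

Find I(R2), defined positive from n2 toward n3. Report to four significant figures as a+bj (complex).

Element admittances at ω=1460 rad/s:
  Y(R1) = 0.1074+0.000j S between n0,n5
  Y(L1) = 0.000-0.6008j S between n2,n5
  Y(L2) = 0.000-0.1752j S between n5,n2
  Y(R2) = 0.0003846+0.000j S between n3,n2
  I1: injects 0.00306 A into n0 (from n4)
  Y(L3) = 0.000-1.367j S between n0,n3
  Y(C1) = 0.000+0.0009651j S between n3,n4
  Y(R3) = 0.4878+0.000j S between n3,n0
  Y(R4) = 0.002049+0.000j S between n5,n4
  Y(R5) = 0.002933+0.000j S between n4,n1
  Y(L4) = 0.000-0.3031j S between n0,n3
  Y(R6) = 0.003030+0.000j S between n4,n1
  Y(R7) = 0.003077+0.000j S between n1,n3
  Y(R8) = 0.002037+0.000j S between n3,n2
  Y(R9) = 0.001520+0.000j S between n3,n2
  Y(R10) = 0.1395+0.000j S between n5,n1
  Y(R11) = 0.0002004+0.000j S between n4,n3
  Y(R12) = 0.0007937+0.000j S between n0,n5
  Y(R13) = 0.0001318+0.000j S between n5,n0
  Y(L5) = 0.000-1.687j S between n5,n2
  V1: constraint V(n3)−V(n5) = 4.96
  V2: constraint V(n5)−V(n1) = 16.8
Assemble and solve the 7×7 MNA system:
  V(n1)=-21.66+0.2837j  V(n2)=-4.859+0.2917j  V(n3)=0.1013+0.2837j  V(n4)=-17.07+2.302j  V(n5)=-4.859+0.2837j
  i(V1)=-0.6152+0.01460j  i(V2)=-2.437-0.01203j

-0.001908+3.052e-06j A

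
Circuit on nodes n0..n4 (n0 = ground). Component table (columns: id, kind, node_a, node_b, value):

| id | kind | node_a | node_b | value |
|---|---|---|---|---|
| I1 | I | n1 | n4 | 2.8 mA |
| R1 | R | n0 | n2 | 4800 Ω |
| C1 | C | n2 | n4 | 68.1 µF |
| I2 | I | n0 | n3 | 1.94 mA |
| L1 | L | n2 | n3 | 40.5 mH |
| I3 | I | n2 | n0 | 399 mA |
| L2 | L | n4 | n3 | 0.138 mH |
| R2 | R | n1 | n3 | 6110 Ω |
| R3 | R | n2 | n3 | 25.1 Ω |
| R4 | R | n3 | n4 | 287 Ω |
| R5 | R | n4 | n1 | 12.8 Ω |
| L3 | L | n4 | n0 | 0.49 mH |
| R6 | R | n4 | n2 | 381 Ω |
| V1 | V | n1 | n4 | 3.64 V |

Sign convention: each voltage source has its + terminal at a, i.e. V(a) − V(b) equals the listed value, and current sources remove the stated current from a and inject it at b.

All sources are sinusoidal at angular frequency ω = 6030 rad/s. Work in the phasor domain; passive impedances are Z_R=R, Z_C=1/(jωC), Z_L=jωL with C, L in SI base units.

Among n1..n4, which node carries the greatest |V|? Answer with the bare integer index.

Element admittances at ω=6030 rad/s:
  I1: injects 0.0028 A into n4 (from n1)
  Y(R1) = 0.0002083+0.000j S between n0,n2
  Y(C1) = 0.000+0.4106j S between n2,n4
  I2: injects 0.00194 A into n3 (from n0)
  Y(L1) = 0.000-0.004095j S between n2,n3
  I3: injects 0.399 A into n0 (from n2)
  Y(L2) = 0.000-1.202j S between n4,n3
  Y(R2) = 0.0001637+0.000j S between n1,n3
  Y(R3) = 0.03984+0.000j S between n2,n3
  Y(R4) = 0.003484+0.000j S between n3,n4
  Y(R5) = 0.07812+0.000j S between n4,n1
  Y(L3) = 0.000-0.3384j S between n4,n0
  Y(R6) = 0.002625+0.000j S between n4,n2
  V1: constraint V(n1)−V(n4) = 3.64
Assemble and solve the 5×5 MNA system:
  V(n1)=3.640-1.173j  V(n2)=-0.1011-0.1992j  V(n3)=-0.03253-1.170j  V(n4)=-0.0001226-1.173j
  i(V1)=-0.2878+5.307e-07j

1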